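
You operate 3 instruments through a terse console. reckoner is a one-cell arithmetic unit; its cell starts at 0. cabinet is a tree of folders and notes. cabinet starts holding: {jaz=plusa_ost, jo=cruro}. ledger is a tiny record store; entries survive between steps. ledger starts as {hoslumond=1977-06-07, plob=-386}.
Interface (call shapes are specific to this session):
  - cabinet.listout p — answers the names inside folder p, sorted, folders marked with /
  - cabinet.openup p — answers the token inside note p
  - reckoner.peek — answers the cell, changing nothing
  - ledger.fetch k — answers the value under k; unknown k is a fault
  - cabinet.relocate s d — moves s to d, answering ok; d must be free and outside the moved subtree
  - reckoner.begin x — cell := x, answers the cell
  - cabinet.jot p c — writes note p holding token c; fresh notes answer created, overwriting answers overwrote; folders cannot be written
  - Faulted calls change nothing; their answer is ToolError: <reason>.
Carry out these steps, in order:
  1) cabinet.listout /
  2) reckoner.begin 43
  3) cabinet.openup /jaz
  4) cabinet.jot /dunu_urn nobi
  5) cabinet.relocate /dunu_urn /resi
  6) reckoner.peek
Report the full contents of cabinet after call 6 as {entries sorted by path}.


Answer: {jaz=plusa_ost, jo=cruro, resi=nobi}

Derivation:
-- cabinet.listout(p→/) -> [jaz, jo]
-- reckoner.begin(x→43) -> 43
-- cabinet.openup(p→/jaz) -> plusa_ost
-- cabinet.jot(p→/dunu_urn, c→nobi) -> created
-- cabinet.relocate(s→/dunu_urn, d→/resi) -> ok
-- reckoner.peek() -> 43


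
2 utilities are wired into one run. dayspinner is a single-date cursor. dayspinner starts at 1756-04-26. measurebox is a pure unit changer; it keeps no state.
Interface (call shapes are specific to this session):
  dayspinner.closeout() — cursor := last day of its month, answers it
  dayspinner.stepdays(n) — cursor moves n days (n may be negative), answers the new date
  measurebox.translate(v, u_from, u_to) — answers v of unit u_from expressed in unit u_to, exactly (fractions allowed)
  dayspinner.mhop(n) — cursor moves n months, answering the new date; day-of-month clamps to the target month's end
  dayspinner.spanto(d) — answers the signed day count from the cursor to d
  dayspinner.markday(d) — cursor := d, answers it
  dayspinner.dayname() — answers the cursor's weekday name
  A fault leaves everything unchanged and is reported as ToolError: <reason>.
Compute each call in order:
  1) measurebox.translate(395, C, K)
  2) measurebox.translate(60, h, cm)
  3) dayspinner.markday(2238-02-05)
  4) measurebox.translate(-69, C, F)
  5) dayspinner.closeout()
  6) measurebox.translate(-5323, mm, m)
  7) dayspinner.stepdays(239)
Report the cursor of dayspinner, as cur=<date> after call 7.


Answer: cur=2238-10-25

Derivation:
% translate v='395' u_from='C' u_to='K'
  13363/20
% translate v='60' u_from='h' u_to='cm'
  ToolError: incompatible units
% markday d='2238-02-05'
  2238-02-05
% translate v='-69' u_from='C' u_to='F'
  -461/5
% closeout
  2238-02-28
% translate v='-5323' u_from='mm' u_to='m'
  -5323/1000
% stepdays n='239'
  2238-10-25


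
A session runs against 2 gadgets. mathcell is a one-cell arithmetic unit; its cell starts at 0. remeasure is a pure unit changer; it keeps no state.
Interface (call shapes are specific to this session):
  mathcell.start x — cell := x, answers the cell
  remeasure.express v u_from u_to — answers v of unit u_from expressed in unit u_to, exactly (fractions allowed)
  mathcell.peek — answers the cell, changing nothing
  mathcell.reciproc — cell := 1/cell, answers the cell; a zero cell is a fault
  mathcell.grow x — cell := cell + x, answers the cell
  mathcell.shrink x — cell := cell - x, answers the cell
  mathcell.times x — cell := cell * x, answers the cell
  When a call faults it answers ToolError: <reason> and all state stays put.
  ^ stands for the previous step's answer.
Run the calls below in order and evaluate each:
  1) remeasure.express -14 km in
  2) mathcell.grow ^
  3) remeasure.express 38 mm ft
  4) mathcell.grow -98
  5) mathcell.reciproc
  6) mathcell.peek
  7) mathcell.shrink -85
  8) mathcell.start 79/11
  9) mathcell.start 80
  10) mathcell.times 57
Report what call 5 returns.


Step: express[v=-14; u_from=km; u_to=in]
Result: -70000000/127
Step: grow[x=^]
Result: -70000000/127
Step: express[v=38; u_from=mm; u_to=ft]
Result: 95/762
Step: grow[x=-98]
Result: -70012446/127
Step: reciproc[]
Result: -127/70012446
Step: peek[]
Result: -127/70012446
Step: shrink[x=-85]
Result: 5951057783/70012446
Step: start[x=79/11]
Result: 79/11
Step: start[x=80]
Result: 80
Step: times[x=57]
Result: 4560

Answer: -127/70012446


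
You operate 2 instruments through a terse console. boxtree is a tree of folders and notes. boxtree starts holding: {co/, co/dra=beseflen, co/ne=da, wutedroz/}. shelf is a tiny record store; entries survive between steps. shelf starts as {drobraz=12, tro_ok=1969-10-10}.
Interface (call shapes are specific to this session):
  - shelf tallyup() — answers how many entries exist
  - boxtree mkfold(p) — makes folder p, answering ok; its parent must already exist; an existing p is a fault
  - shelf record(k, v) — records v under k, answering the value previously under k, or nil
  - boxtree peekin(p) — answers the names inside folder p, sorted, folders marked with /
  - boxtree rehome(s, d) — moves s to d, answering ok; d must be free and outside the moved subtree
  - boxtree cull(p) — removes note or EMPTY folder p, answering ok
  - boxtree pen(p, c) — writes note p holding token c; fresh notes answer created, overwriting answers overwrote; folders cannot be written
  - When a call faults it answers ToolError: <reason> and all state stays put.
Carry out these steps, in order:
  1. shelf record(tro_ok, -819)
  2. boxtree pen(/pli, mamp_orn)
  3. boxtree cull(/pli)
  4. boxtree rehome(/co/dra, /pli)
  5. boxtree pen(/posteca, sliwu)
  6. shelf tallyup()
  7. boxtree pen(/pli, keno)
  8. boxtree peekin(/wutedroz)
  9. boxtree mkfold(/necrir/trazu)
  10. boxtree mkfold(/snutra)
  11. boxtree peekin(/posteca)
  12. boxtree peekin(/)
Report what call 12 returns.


Answer: [co/, pli, posteca, snutra/, wutedroz/]

Derivation:
CALL shelf record[k: tro_ok; v: -819]
RET  1969-10-10
CALL boxtree pen[p: /pli; c: mamp_orn]
RET  created
CALL boxtree cull[p: /pli]
RET  ok
CALL boxtree rehome[s: /co/dra; d: /pli]
RET  ok
CALL boxtree pen[p: /posteca; c: sliwu]
RET  created
CALL shelf tallyup[]
RET  2
CALL boxtree pen[p: /pli; c: keno]
RET  overwrote
CALL boxtree peekin[p: /wutedroz]
RET  []
CALL boxtree mkfold[p: /necrir/trazu]
RET  ToolError: no parent
CALL boxtree mkfold[p: /snutra]
RET  ok
CALL boxtree peekin[p: /posteca]
RET  ToolError: not a directory
CALL boxtree peekin[p: /]
RET  [co/, pli, posteca, snutra/, wutedroz/]


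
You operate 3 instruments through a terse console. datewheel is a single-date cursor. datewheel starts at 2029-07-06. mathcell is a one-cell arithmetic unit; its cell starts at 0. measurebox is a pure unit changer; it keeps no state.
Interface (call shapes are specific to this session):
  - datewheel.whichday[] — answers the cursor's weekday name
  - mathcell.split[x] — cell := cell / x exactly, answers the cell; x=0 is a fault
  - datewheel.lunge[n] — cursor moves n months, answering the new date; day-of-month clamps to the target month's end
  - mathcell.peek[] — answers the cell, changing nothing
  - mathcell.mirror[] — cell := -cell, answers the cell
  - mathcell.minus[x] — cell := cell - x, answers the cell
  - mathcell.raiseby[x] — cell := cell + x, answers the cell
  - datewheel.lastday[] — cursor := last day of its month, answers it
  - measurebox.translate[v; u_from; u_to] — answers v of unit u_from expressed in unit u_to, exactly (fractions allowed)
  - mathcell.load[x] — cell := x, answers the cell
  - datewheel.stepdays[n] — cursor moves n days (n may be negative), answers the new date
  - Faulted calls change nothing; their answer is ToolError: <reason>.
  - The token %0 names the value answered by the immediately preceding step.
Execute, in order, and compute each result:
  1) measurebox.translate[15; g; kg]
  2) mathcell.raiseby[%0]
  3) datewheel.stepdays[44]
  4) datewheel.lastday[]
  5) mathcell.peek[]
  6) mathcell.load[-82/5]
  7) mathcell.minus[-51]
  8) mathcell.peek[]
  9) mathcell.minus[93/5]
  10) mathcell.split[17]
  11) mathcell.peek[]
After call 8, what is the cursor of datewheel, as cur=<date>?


Do: translate[v='15'; u_from='g'; u_to='kg']
See: 3/200
Do: raiseby[x='%0']
See: 3/200
Do: stepdays[n='44']
See: 2029-08-19
Do: lastday[]
See: 2029-08-31
Do: peek[]
See: 3/200
Do: load[x='-82/5']
See: -82/5
Do: minus[x='-51']
See: 173/5
Do: peek[]
See: 173/5
Do: minus[x='93/5']
See: 16
Do: split[x='17']
See: 16/17
Do: peek[]
See: 16/17

Answer: cur=2029-08-31


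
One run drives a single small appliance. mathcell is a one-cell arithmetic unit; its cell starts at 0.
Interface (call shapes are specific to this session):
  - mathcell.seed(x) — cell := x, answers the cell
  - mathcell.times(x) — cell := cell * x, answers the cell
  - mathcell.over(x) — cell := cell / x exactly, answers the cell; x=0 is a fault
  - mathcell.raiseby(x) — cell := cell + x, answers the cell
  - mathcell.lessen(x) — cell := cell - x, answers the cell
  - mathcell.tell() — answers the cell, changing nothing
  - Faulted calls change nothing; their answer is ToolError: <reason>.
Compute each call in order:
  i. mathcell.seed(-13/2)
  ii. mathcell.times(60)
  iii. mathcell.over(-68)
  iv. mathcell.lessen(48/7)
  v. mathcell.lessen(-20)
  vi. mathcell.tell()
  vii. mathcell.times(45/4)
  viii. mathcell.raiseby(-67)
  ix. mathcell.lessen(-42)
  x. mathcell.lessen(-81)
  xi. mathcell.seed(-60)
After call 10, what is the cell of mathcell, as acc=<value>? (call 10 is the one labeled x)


Answer: acc=255497/952

Derivation:
CALL mathcell.seed[x→-13/2]
RET  -13/2
CALL mathcell.times[x→60]
RET  -390
CALL mathcell.over[x→-68]
RET  195/34
CALL mathcell.lessen[x→48/7]
RET  -267/238
CALL mathcell.lessen[x→-20]
RET  4493/238
CALL mathcell.tell[]
RET  4493/238
CALL mathcell.times[x→45/4]
RET  202185/952
CALL mathcell.raiseby[x→-67]
RET  138401/952
CALL mathcell.lessen[x→-42]
RET  178385/952
CALL mathcell.lessen[x→-81]
RET  255497/952
CALL mathcell.seed[x→-60]
RET  -60


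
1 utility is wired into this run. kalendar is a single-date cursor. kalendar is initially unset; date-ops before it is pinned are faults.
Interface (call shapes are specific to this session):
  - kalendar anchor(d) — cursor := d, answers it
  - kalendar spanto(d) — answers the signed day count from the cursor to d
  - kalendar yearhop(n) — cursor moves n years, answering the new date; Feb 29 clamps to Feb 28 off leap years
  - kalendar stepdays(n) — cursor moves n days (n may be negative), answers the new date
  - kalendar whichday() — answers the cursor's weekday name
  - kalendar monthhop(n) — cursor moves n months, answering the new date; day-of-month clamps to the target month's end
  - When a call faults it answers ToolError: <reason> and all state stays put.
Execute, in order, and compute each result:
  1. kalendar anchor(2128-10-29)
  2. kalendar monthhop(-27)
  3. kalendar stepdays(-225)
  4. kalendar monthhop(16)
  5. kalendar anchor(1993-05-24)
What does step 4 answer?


==> kalendar anchor(d→2128-10-29)
<== 2128-10-29
==> kalendar monthhop(n→-27)
<== 2126-07-29
==> kalendar stepdays(n→-225)
<== 2125-12-16
==> kalendar monthhop(n→16)
<== 2127-04-16
==> kalendar anchor(d→1993-05-24)
<== 1993-05-24

Answer: 2127-04-16


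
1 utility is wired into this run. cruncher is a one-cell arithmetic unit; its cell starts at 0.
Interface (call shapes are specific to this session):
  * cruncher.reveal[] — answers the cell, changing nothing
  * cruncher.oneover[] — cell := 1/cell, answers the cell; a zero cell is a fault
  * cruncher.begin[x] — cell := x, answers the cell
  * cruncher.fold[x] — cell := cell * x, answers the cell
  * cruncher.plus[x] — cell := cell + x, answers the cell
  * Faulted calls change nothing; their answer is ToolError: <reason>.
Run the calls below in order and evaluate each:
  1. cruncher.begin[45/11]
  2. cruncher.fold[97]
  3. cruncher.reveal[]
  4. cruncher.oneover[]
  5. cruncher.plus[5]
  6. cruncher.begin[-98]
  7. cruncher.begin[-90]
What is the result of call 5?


Next I call cruncher.begin with x='45/11', and see 45/11.
I run cruncher.fold with x='97', and get 4365/11.
Next I call cruncher.reveal(), giving 4365/11.
Then cruncher.oneover, and see 11/4365.
I run cruncher.plus with x='5', yielding 21836/4365.
I call cruncher.begin with x='-98', → -98.
I invoke cruncher.begin with x='-90', — result: -90.

Answer: 21836/4365


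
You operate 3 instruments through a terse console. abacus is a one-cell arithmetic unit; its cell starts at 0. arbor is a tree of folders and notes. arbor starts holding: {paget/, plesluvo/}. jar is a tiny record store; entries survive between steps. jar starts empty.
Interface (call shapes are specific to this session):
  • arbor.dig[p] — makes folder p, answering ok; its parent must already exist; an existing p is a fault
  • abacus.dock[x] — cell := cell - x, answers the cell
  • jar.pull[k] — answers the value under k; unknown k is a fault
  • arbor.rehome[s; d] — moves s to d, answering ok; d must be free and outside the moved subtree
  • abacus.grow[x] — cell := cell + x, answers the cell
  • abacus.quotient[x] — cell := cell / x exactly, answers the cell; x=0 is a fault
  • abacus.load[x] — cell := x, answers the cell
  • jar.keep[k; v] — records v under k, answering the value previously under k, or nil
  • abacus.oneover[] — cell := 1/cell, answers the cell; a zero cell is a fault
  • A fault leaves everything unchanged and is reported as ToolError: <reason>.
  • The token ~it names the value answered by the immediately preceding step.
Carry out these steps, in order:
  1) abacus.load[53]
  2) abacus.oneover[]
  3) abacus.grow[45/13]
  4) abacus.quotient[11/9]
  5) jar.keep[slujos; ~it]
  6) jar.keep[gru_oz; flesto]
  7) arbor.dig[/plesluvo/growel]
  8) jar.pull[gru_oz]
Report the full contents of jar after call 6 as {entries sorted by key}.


# abacus.load(x=53) : 53
# abacus.oneover() : 1/53
# abacus.grow(x=45/13) : 2398/689
# abacus.quotient(x=11/9) : 1962/689
# jar.keep(k=slujos, v=~it) : nil
# jar.keep(k=gru_oz, v=flesto) : nil
# arbor.dig(p=/plesluvo/growel) : ok
# jar.pull(k=gru_oz) : flesto

Answer: {gru_oz=flesto, slujos=1962/689}


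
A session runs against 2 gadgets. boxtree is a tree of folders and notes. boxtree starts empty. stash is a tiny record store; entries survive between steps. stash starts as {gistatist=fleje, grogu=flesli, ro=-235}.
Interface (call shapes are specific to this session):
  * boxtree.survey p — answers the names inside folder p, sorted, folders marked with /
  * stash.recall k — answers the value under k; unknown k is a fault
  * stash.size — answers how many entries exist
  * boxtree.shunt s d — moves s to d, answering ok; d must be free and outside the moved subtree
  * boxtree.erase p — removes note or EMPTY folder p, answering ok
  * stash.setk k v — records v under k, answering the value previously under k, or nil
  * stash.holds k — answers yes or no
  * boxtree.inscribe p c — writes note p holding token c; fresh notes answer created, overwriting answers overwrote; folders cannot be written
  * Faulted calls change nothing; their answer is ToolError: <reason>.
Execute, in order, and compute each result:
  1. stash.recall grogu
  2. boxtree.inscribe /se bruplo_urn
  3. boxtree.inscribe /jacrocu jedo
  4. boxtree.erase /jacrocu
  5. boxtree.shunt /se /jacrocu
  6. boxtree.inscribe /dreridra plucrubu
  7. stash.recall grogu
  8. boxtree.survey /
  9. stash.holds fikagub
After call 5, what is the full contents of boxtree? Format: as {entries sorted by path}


% stash.recall(k: grogu) : flesli
% boxtree.inscribe(p: /se, c: bruplo_urn) : created
% boxtree.inscribe(p: /jacrocu, c: jedo) : created
% boxtree.erase(p: /jacrocu) : ok
% boxtree.shunt(s: /se, d: /jacrocu) : ok
% boxtree.inscribe(p: /dreridra, c: plucrubu) : created
% stash.recall(k: grogu) : flesli
% boxtree.survey(p: /) : [dreridra, jacrocu]
% stash.holds(k: fikagub) : no

Answer: {jacrocu=bruplo_urn}


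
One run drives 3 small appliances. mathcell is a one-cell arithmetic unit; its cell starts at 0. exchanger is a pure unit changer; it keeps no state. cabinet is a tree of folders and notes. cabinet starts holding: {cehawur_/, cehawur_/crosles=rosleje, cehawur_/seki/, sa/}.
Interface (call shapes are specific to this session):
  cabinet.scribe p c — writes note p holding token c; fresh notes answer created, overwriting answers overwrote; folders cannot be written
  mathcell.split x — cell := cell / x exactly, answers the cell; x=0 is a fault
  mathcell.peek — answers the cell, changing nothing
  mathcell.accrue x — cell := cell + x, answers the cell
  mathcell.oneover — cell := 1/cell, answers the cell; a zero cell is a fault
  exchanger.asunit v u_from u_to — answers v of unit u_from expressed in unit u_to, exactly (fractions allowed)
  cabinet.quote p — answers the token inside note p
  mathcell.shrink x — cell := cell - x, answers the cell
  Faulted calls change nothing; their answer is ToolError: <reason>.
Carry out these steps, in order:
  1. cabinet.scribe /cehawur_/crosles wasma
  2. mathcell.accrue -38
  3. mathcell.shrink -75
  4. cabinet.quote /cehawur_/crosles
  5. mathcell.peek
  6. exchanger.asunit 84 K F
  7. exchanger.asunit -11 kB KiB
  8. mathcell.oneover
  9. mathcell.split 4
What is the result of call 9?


Answer: 1/148

Derivation:
·→ cabinet.scribe(/cehawur_/crosles, wasma)
·← overwrote
·→ mathcell.accrue(-38)
·← -38
·→ mathcell.shrink(-75)
·← 37
·→ cabinet.quote(/cehawur_/crosles)
·← wasma
·→ mathcell.peek()
·← 37
·→ exchanger.asunit(84, K, F)
·← -30847/100
·→ exchanger.asunit(-11, kB, KiB)
·← -1375/128
·→ mathcell.oneover()
·← 1/37
·→ mathcell.split(4)
·← 1/148


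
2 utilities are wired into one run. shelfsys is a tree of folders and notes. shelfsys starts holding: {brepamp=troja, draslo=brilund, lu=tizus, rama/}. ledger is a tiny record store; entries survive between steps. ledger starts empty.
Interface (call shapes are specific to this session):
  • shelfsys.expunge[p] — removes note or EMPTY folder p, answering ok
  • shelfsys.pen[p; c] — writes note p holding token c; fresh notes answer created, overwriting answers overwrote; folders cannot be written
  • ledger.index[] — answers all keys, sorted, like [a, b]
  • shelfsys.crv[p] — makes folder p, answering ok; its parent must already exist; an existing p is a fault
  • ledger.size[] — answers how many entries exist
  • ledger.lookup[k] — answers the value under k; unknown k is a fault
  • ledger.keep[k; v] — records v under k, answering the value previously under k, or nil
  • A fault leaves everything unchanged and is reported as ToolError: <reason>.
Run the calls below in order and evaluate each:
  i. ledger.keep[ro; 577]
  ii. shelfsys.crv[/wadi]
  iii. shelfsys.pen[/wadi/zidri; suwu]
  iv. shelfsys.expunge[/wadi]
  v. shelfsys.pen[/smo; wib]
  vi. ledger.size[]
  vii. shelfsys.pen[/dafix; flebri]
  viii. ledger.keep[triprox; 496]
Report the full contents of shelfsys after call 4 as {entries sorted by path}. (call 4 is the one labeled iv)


Answer: {brepamp=troja, draslo=brilund, lu=tizus, rama/, wadi/, wadi/zidri=suwu}

Derivation:
> keep ro 577
= nil
> crv /wadi
= ok
> pen /wadi/zidri suwu
= created
> expunge /wadi
= ToolError: not empty
> pen /smo wib
= created
> size
= 1
> pen /dafix flebri
= created
> keep triprox 496
= nil


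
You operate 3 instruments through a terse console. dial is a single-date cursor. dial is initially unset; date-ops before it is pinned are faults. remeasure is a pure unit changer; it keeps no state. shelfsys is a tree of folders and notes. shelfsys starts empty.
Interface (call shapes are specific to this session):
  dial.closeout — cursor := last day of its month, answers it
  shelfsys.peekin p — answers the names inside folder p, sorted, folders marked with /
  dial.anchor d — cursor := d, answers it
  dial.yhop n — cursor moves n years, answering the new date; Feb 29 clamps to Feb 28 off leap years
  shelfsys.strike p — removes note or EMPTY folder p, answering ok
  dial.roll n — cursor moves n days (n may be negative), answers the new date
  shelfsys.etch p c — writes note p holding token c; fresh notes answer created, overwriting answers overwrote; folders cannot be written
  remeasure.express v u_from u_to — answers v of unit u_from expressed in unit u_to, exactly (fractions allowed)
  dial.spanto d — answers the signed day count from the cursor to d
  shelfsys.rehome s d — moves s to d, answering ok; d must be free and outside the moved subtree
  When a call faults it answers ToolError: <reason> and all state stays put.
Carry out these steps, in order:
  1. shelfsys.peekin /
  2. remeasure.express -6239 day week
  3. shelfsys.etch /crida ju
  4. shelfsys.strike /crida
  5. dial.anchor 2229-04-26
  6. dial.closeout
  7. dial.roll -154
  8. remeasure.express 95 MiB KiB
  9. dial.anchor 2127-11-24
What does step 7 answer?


Answer: 2228-11-27

Derivation:
[in] peekin /
[out] []
[in] express -6239 day week
[out] -6239/7
[in] etch /crida ju
[out] created
[in] strike /crida
[out] ok
[in] anchor 2229-04-26
[out] 2229-04-26
[in] closeout
[out] 2229-04-30
[in] roll -154
[out] 2228-11-27
[in] express 95 MiB KiB
[out] 97280
[in] anchor 2127-11-24
[out] 2127-11-24


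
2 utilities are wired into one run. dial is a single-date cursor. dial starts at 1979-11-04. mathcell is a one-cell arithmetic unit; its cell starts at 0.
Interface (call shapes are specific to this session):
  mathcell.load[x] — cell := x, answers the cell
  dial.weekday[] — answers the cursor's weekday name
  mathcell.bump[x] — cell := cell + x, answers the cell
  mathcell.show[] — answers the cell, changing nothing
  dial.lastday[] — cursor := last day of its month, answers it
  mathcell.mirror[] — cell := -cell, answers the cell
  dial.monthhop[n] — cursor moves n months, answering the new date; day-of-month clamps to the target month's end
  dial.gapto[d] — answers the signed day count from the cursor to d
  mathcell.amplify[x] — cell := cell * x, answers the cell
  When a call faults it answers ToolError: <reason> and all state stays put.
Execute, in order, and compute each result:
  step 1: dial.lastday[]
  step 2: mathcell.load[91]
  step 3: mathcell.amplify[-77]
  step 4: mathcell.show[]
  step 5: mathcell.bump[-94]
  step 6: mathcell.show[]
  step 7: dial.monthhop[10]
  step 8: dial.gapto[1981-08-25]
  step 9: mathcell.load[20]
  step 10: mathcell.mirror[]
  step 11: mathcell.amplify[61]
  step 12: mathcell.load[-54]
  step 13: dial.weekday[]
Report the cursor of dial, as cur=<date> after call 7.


Answer: cur=1980-09-30

Derivation:
-- lastday() ~> 1979-11-30
-- load(x→91) ~> 91
-- amplify(x→-77) ~> -7007
-- show() ~> -7007
-- bump(x→-94) ~> -7101
-- show() ~> -7101
-- monthhop(n→10) ~> 1980-09-30
-- gapto(d→1981-08-25) ~> 329
-- load(x→20) ~> 20
-- mirror() ~> -20
-- amplify(x→61) ~> -1220
-- load(x→-54) ~> -54
-- weekday() ~> Tuesday


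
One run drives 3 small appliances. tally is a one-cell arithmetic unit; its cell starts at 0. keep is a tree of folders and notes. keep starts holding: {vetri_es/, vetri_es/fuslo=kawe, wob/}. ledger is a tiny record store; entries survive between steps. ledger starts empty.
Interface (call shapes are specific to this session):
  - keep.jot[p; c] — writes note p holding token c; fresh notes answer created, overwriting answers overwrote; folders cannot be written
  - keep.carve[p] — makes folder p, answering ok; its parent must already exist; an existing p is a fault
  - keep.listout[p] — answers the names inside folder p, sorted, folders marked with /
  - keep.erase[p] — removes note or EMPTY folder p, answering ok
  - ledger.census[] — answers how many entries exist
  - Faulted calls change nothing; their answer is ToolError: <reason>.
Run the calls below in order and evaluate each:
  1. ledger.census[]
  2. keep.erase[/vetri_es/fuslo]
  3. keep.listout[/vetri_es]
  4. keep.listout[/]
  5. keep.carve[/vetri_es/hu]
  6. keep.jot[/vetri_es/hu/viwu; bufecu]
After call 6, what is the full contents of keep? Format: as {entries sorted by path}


! 1. ledger.census() => 0
! 2. keep.erase(p='/vetri_es/fuslo') => ok
! 3. keep.listout(p='/vetri_es') => []
! 4. keep.listout(p='/') => [vetri_es/, wob/]
! 5. keep.carve(p='/vetri_es/hu') => ok
! 6. keep.jot(p='/vetri_es/hu/viwu', c='bufecu') => created

Answer: {vetri_es/, vetri_es/hu/, vetri_es/hu/viwu=bufecu, wob/}


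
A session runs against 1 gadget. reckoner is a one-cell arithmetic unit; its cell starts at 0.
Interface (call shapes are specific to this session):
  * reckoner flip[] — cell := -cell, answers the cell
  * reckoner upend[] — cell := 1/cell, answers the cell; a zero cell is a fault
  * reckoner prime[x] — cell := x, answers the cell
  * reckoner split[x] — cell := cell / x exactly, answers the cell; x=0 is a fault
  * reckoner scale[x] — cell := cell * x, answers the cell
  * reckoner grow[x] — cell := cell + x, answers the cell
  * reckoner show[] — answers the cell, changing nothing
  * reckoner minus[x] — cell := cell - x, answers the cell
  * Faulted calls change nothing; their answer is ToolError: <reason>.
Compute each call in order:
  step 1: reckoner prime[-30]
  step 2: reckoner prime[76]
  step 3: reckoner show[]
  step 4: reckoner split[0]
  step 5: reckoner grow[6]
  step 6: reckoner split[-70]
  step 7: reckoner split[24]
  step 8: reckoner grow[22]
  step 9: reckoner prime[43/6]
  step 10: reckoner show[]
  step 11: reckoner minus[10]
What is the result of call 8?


Answer: 18439/840

Derivation:
Step: reckoner prime[x: -30]
Result: -30
Step: reckoner prime[x: 76]
Result: 76
Step: reckoner show[]
Result: 76
Step: reckoner split[x: 0]
Result: ToolError: division by zero
Step: reckoner grow[x: 6]
Result: 82
Step: reckoner split[x: -70]
Result: -41/35
Step: reckoner split[x: 24]
Result: -41/840
Step: reckoner grow[x: 22]
Result: 18439/840
Step: reckoner prime[x: 43/6]
Result: 43/6
Step: reckoner show[]
Result: 43/6
Step: reckoner minus[x: 10]
Result: -17/6


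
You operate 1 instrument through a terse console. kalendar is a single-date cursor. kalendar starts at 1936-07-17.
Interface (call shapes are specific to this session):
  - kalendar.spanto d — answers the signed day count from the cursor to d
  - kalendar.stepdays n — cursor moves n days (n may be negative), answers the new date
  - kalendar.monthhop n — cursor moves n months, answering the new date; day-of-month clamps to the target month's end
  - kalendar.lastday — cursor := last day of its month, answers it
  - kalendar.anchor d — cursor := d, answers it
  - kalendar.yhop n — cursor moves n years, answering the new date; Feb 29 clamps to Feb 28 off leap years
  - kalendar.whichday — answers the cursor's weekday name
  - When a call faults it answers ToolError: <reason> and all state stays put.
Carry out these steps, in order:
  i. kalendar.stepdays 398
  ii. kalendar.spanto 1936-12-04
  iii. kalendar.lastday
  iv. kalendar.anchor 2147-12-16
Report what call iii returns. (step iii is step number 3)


Answer: 1937-08-31

Derivation:
·→ kalendar.stepdays(n=398)
·← 1937-08-19
·→ kalendar.spanto(d=1936-12-04)
·← -258
·→ kalendar.lastday()
·← 1937-08-31
·→ kalendar.anchor(d=2147-12-16)
·← 2147-12-16


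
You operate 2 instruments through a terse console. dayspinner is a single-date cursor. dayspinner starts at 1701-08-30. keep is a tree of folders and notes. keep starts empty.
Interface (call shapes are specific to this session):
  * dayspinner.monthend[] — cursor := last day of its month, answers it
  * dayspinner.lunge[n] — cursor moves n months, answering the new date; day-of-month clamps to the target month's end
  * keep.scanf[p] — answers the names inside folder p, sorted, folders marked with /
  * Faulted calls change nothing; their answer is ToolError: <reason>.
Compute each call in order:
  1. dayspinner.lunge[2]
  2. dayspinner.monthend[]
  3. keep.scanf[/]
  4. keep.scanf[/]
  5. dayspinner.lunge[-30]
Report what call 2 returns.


% dayspinner.lunge(n→2) : 1701-10-30
% dayspinner.monthend() : 1701-10-31
% keep.scanf(p→/) : []
% keep.scanf(p→/) : []
% dayspinner.lunge(n→-30) : 1699-04-30

Answer: 1701-10-31


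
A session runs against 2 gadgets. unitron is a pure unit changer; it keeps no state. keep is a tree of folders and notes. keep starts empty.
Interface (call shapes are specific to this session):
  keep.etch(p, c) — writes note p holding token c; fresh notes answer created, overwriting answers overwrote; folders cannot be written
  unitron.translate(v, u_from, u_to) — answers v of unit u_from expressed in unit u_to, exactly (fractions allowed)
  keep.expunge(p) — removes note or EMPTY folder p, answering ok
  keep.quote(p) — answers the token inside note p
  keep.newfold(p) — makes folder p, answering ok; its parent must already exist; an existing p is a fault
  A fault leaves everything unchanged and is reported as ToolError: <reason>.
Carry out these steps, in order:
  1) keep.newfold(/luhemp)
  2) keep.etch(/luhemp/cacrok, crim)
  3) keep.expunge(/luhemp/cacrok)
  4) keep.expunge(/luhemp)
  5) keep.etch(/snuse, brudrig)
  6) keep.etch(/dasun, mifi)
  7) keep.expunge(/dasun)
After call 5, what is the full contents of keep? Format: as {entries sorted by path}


Answer: {snuse=brudrig}

Derivation:
Step: keep.newfold[p→/luhemp]
Result: ok
Step: keep.etch[p→/luhemp/cacrok; c→crim]
Result: created
Step: keep.expunge[p→/luhemp/cacrok]
Result: ok
Step: keep.expunge[p→/luhemp]
Result: ok
Step: keep.etch[p→/snuse; c→brudrig]
Result: created
Step: keep.etch[p→/dasun; c→mifi]
Result: created
Step: keep.expunge[p→/dasun]
Result: ok


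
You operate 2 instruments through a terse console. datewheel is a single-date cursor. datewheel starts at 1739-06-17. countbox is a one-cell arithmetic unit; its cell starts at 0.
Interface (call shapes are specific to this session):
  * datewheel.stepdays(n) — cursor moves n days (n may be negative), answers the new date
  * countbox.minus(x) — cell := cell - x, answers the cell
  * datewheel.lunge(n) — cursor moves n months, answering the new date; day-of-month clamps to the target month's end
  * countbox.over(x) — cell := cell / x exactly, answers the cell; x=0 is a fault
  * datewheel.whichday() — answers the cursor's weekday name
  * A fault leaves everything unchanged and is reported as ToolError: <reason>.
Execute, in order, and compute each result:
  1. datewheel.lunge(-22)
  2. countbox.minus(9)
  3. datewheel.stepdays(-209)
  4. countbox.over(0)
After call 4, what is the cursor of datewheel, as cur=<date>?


Then datewheel.lunge on n='-22', giving 1737-08-17.
I invoke countbox.minus on x='9', and see -9.
Then datewheel.stepdays on n='-209', and observe 1737-01-20.
Now I run countbox.over on x='0', and observe ToolError: division by zero.

Answer: cur=1737-01-20


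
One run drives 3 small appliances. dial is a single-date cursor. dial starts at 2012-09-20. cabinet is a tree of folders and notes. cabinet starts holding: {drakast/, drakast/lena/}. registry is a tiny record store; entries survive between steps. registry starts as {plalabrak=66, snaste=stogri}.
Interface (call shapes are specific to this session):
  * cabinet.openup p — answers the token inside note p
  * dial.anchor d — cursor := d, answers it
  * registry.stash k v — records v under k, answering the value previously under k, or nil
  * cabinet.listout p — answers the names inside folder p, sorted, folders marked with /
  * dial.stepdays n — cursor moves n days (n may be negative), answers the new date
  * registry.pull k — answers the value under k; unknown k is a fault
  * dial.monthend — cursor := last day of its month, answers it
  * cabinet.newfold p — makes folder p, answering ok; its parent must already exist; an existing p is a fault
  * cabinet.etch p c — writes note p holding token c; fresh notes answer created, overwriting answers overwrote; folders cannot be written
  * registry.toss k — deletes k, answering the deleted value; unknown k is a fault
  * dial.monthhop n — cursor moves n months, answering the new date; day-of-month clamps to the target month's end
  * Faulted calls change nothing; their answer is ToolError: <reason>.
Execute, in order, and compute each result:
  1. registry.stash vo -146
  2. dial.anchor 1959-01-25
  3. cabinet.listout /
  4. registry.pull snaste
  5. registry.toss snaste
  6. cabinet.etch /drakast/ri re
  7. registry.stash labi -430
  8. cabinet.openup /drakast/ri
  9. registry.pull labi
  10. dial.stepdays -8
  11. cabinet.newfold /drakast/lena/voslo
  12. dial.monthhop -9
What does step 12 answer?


Answer: 1958-04-17

Derivation:
// 1. registry.stash(k='vo', v='-146') => nil
// 2. dial.anchor(d='1959-01-25') => 1959-01-25
// 3. cabinet.listout(p='/') => [drakast/]
// 4. registry.pull(k='snaste') => stogri
// 5. registry.toss(k='snaste') => stogri
// 6. cabinet.etch(p='/drakast/ri', c='re') => created
// 7. registry.stash(k='labi', v='-430') => nil
// 8. cabinet.openup(p='/drakast/ri') => re
// 9. registry.pull(k='labi') => -430
// 10. dial.stepdays(n='-8') => 1959-01-17
// 11. cabinet.newfold(p='/drakast/lena/voslo') => ok
// 12. dial.monthhop(n='-9') => 1958-04-17


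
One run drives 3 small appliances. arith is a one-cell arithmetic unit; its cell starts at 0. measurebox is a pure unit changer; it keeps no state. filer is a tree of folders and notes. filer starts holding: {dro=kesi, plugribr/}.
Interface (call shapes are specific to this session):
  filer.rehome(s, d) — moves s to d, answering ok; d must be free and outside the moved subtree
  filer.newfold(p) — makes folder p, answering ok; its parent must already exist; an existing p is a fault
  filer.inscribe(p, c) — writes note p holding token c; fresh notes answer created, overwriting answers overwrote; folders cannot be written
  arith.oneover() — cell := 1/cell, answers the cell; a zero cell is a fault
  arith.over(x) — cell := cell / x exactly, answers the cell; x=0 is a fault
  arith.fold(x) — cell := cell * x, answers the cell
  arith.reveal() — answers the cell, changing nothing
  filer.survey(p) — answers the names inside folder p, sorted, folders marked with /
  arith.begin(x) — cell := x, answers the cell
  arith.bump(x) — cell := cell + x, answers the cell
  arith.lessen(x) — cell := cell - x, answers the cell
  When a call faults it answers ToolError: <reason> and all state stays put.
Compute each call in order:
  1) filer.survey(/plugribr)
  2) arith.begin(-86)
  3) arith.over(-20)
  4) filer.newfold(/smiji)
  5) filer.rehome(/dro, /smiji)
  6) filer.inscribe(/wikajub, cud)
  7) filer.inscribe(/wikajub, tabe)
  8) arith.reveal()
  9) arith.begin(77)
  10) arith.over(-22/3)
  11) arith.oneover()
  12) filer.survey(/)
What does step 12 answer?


! filer.survey(p=/plugribr) -> []
! arith.begin(x=-86) -> -86
! arith.over(x=-20) -> 43/10
! filer.newfold(p=/smiji) -> ok
! filer.rehome(s=/dro, d=/smiji) -> ToolError: exists
! filer.inscribe(p=/wikajub, c=cud) -> created
! filer.inscribe(p=/wikajub, c=tabe) -> overwrote
! arith.reveal() -> 43/10
! arith.begin(x=77) -> 77
! arith.over(x=-22/3) -> -21/2
! arith.oneover() -> -2/21
! filer.survey(p=/) -> [dro, plugribr/, smiji/, wikajub]

Answer: [dro, plugribr/, smiji/, wikajub]


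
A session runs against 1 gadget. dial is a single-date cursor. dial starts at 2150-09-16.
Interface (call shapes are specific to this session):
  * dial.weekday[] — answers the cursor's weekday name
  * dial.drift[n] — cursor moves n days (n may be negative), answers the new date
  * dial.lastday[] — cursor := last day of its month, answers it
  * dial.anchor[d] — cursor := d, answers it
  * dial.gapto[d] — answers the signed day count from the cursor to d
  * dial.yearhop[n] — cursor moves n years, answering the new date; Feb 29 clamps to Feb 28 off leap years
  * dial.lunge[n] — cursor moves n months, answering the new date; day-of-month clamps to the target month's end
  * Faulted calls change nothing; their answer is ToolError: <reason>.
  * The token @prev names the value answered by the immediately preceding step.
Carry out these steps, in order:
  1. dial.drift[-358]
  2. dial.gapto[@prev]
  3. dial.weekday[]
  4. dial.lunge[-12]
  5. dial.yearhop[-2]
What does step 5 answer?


→ dial.drift(n: -358)
← 2149-09-23
→ dial.gapto(d: @prev)
← 0
→ dial.weekday()
← Tuesday
→ dial.lunge(n: -12)
← 2148-09-23
→ dial.yearhop(n: -2)
← 2146-09-23

Answer: 2146-09-23


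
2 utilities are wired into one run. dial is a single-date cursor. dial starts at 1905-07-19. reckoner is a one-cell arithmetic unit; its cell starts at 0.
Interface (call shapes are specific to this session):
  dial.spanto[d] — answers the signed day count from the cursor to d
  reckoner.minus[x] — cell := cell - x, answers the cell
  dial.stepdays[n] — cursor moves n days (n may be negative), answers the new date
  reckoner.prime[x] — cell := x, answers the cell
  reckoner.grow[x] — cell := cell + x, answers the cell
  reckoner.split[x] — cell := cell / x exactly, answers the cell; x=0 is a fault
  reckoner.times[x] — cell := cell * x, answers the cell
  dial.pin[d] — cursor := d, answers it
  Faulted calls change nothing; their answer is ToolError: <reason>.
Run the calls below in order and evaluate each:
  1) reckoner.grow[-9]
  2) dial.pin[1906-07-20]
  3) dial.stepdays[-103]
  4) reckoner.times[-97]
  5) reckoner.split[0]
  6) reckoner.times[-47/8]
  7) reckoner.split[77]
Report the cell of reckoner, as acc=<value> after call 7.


Using grow on x: -9, → -9.
Using pin on d: 1906-07-20: 1906-07-20.
I invoke stepdays on n: -103, giving 1906-04-08.
Using times on x: -97, and get 873.
I call split on x: 0, → ToolError: division by zero.
Then times on x: -47/8, and observe -41031/8.
I run split on x: 77: -41031/616.

Answer: acc=-41031/616


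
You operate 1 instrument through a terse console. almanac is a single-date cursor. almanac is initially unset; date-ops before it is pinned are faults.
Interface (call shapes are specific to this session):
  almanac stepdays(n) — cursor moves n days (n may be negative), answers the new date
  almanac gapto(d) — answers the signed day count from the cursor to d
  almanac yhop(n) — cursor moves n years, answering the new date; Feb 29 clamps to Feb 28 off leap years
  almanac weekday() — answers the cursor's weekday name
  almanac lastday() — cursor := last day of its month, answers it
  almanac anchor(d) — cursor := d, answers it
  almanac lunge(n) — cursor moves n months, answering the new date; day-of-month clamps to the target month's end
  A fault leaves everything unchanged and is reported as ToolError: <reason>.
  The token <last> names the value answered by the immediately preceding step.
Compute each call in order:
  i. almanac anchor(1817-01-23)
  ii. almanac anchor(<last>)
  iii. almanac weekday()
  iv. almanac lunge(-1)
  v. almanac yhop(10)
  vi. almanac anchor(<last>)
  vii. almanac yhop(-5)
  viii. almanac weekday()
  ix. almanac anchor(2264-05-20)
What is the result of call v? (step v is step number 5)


# 1. almanac anchor(d→1817-01-23) == 1817-01-23
# 2. almanac anchor(d→<last>) == 1817-01-23
# 3. almanac weekday() == Thursday
# 4. almanac lunge(n→-1) == 1816-12-23
# 5. almanac yhop(n→10) == 1826-12-23
# 6. almanac anchor(d→<last>) == 1826-12-23
# 7. almanac yhop(n→-5) == 1821-12-23
# 8. almanac weekday() == Sunday
# 9. almanac anchor(d→2264-05-20) == 2264-05-20

Answer: 1826-12-23


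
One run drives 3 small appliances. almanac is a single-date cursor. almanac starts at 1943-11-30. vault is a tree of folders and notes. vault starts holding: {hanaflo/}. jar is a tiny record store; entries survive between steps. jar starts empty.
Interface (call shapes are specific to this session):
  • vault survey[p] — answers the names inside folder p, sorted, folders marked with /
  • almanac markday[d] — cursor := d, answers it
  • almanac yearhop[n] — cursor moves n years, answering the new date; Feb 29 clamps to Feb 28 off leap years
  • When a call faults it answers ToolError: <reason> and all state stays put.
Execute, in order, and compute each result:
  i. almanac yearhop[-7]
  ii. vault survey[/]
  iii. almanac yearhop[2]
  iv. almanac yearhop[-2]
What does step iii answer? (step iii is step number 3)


Answer: 1938-11-30

Derivation:
-- almanac yearhop(n: -7) -> 1936-11-30
-- vault survey(p: /) -> [hanaflo/]
-- almanac yearhop(n: 2) -> 1938-11-30
-- almanac yearhop(n: -2) -> 1936-11-30
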